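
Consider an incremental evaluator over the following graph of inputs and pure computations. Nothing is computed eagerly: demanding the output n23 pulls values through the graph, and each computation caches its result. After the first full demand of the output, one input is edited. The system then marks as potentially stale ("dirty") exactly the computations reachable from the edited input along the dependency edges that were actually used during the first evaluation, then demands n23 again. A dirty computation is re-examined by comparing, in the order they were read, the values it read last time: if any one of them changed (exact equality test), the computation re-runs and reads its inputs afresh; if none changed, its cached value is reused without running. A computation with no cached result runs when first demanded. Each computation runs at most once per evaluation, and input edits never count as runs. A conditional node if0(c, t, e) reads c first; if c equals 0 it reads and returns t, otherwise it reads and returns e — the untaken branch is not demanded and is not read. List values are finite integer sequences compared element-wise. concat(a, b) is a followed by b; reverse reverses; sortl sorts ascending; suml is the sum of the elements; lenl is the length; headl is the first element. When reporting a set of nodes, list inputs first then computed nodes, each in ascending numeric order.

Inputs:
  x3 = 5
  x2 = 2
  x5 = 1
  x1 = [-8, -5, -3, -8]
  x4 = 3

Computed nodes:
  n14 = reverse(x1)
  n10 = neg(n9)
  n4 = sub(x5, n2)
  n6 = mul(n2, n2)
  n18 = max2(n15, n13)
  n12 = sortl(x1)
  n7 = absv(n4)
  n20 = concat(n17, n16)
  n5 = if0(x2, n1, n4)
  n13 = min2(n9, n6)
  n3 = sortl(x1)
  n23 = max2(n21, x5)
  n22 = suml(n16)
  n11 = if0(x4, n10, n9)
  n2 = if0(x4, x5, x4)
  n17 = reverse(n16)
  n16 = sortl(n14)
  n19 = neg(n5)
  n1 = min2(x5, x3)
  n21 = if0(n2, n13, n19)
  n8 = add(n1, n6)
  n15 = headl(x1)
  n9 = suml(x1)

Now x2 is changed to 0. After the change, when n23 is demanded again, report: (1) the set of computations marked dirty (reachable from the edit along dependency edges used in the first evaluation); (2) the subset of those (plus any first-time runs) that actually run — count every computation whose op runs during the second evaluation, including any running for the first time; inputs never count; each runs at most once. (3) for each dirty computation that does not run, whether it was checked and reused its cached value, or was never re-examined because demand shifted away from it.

Dirty set: n5, n19, n21, n23.
Run set: n1, n5, n19, n21, n23 (5 run).
All dirty computations ended up running.
The important point: the flipped condition pulls in fresh nodes; n1 runs for the first time.

Initial pass — values computed on the first demand:
  n2 = if0(x4=3 -> else branch x4) = 3
  n4 = sub(1, 3) = -2
  n5 = if0(x2=2 -> else branch n4) = -2
  n19 = neg(-2) = 2
  n21 = if0(n2=3 -> else branch n19) = 2
  n23 = max2(2, 1) = 2

Second demand — change propagation:
  n1: newly demanded (no cache) — executes and yields 1.
  n5: re-runs because x2 2->0; new result 1.
  n19: re-runs because n5 -2->1; new result -1.
  n21: re-runs because n19 2->-1; new result -1.
  n23: re-runs because n21 2->-1; new result 1.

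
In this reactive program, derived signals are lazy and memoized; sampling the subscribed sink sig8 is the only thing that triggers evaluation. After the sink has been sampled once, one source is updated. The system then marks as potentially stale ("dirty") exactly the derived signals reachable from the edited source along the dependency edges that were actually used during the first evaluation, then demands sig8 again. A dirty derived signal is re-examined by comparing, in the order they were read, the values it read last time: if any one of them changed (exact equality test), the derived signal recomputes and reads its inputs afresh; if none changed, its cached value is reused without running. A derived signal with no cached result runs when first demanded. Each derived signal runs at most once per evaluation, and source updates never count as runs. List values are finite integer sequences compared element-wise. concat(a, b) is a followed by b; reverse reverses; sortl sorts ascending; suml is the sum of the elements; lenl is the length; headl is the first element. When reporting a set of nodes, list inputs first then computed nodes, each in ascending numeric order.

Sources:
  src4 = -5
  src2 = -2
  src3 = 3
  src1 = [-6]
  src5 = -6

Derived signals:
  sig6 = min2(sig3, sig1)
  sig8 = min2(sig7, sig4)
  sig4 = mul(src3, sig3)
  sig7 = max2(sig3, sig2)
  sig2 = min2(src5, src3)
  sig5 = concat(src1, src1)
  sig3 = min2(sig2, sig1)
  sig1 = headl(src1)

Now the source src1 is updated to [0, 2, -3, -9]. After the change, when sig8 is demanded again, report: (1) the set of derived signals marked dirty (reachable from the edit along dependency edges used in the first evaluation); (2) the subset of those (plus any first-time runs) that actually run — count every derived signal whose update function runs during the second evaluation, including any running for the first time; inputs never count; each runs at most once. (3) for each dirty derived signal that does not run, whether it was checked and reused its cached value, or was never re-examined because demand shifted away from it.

The edit dirties: sig1, sig3, sig4, sig7, sig8.
2 derived signals run: sig1, sig3.
Cache hits after checking: sig4, sig7, sig8.
Note the absorption at sig3: it re-runs yet its value is the same, leaving the output's value untouched.

First demand of the output computes:
  sig1 = headl([-6]) = -6
  sig2 = min2(-6, 3) = -6
  sig3 = min2(-6, -6) = -6
  sig4 = mul(3, -6) = -18
  sig7 = max2(-6, -6) = -6
  sig8 = min2(-6, -18) = -18

After the edit, cleaning proceeds:
  sig1: a read changed (src1 [-6]->[0, 2, -3, -9]) — executes, giving 0.
  sig3: a read changed (sig1 -6->0) — executes, giving -6 — identical to its old value.
  sig4: dirty, but its reads are unchanged (src3 unchanged, sig3 unchanged); cached -18 stands.
  sig7: dirty, but its reads are unchanged (sig3 unchanged, sig2 unchanged); cached -6 stands.
  sig8: dirty, but its reads are unchanged (sig7 unchanged, sig4 unchanged); cached -18 stands.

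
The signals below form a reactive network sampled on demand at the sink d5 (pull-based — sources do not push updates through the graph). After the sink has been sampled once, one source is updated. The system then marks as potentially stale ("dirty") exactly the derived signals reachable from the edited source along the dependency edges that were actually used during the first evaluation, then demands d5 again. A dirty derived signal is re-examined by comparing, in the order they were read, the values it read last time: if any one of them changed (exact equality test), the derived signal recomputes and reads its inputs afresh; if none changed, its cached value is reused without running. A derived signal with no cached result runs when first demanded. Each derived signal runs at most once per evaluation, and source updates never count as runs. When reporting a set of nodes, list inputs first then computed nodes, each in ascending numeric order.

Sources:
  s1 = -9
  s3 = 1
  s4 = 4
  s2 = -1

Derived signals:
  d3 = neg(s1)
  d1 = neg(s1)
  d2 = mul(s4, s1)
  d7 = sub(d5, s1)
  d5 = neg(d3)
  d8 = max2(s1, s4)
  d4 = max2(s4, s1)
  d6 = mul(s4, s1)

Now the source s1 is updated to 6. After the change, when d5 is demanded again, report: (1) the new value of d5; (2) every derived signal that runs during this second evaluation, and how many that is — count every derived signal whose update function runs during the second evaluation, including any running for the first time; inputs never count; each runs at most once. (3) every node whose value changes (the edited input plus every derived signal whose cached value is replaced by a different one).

Initial pass — values computed on the first demand:
  d3 = neg(-9) = 9
  d5 = neg(9) = -9

Second demand — change propagation:
  d3: re-runs because s1 -9->6; new result -6.
  d5: re-runs because d3 9->-6; new result 6.

d5 now evaluates to 6.
Run set: d3, d5 (2 run).
Changed values: s1, d3, d5.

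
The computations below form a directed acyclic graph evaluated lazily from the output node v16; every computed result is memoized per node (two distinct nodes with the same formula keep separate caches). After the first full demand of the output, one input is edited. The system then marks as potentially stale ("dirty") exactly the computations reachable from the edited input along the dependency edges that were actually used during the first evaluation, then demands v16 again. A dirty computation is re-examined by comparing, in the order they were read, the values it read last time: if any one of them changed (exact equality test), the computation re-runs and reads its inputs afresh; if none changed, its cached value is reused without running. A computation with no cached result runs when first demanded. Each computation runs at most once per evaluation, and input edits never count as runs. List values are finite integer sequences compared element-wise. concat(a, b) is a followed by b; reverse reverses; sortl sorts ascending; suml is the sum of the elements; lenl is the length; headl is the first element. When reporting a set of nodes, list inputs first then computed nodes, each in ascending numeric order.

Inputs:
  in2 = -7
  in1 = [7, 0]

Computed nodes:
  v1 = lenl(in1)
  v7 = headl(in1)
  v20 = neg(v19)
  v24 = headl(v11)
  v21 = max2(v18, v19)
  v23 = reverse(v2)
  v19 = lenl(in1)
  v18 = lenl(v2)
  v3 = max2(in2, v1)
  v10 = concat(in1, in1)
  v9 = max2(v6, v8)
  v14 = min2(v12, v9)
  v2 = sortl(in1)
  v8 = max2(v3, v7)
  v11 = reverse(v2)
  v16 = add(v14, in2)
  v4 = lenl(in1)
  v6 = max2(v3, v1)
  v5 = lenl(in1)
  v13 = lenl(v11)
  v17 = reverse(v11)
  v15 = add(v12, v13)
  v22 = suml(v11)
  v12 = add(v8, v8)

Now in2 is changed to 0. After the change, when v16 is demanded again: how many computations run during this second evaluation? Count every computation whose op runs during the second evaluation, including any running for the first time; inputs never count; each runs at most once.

2 computations run: v3, v16.
Note where the cutoff bites: v6 is checked, finds nothing changed, and keeps its cache.

First demand of the output computes:
  v1 = lenl([7, 0]) = 2
  v3 = max2(-7, 2) = 2
  v6 = max2(2, 2) = 2
  v7 = headl([7, 0]) = 7
  v8 = max2(2, 7) = 7
  v9 = max2(2, 7) = 7
  v12 = add(7, 7) = 14
  v14 = min2(14, 7) = 7
  v16 = add(7, -7) = 0

After the edit, cleaning proceeds:
  v3: a read changed (in2 -7->0) — executes, giving 2 — identical to its old value.
  v6: dirty, but its reads are unchanged (v3 unchanged, v1 unchanged); cached 2 stands.
  v8: dirty, but its reads are unchanged (v3 unchanged, v7 unchanged); cached 7 stands.
  v9: dirty, but its reads are unchanged (v6 unchanged, v8 unchanged); cached 7 stands.
  v12: dirty, but its reads are unchanged (v8 unchanged, v8 unchanged); cached 14 stands.
  v14: dirty, but its reads are unchanged (v12 unchanged, v9 unchanged); cached 7 stands.
  v16: a read changed (in2 -7->0) — executes, giving 7.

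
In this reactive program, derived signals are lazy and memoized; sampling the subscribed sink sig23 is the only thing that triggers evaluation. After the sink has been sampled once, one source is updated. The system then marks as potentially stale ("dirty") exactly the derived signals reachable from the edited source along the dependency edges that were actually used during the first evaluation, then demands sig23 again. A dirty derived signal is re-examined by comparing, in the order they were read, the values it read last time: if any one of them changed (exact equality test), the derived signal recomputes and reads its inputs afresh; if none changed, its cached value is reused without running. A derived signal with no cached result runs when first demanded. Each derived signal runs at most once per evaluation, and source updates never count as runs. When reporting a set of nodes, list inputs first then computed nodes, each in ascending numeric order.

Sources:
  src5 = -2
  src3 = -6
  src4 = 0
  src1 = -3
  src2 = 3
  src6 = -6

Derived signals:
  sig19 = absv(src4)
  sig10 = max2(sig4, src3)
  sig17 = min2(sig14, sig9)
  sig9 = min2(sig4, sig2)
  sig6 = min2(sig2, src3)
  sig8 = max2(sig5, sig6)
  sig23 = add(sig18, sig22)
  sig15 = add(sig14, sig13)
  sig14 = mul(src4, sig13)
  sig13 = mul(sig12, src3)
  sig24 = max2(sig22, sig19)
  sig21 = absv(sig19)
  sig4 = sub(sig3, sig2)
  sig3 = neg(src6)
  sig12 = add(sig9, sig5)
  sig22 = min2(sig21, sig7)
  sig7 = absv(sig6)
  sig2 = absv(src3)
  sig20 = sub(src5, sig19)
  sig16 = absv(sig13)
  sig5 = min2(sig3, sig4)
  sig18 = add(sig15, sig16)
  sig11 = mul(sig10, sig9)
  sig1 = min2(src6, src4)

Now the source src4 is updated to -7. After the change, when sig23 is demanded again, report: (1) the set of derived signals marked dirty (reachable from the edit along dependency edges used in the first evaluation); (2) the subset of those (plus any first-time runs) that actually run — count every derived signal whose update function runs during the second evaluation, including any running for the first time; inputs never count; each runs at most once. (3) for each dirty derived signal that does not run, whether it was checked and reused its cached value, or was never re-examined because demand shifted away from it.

The edit dirties: sig14, sig15, sig18, sig19, sig21, sig22, sig23.
5 derived signals run: sig14, sig19, sig21, sig22, sig23.
Cache hits after checking: sig15, sig18.
Note where the cutoff bites: sig15 is checked, finds nothing changed, and keeps its cache.

First demand of the output computes:
  sig2 = absv(-6) = 6
  sig3 = neg(-6) = 6
  sig4 = sub(6, 6) = 0
  sig5 = min2(6, 0) = 0
  sig6 = min2(6, -6) = -6
  sig7 = absv(-6) = 6
  sig9 = min2(0, 6) = 0
  sig12 = add(0, 0) = 0
  sig13 = mul(0, -6) = 0
  sig14 = mul(0, 0) = 0
  sig15 = add(0, 0) = 0
  sig16 = absv(0) = 0
  sig18 = add(0, 0) = 0
  sig19 = absv(0) = 0
  sig21 = absv(0) = 0
  sig22 = min2(0, 6) = 0
  sig23 = add(0, 0) = 0

After the edit, cleaning proceeds:
  sig14: a read changed (src4 0->-7) — executes, giving 0 — identical to its old value.
  sig15: dirty, but its reads are unchanged (sig14 unchanged, sig13 unchanged); cached 0 stands.
  sig18: dirty, but its reads are unchanged (sig15 unchanged, sig16 unchanged); cached 0 stands.
  sig19: a read changed (src4 0->-7) — executes, giving 7.
  sig21: a read changed (sig19 0->7) — executes, giving 7.
  sig22: a read changed (sig21 0->7) — executes, giving 6.
  sig23: a read changed (sig22 0->6) — executes, giving 6.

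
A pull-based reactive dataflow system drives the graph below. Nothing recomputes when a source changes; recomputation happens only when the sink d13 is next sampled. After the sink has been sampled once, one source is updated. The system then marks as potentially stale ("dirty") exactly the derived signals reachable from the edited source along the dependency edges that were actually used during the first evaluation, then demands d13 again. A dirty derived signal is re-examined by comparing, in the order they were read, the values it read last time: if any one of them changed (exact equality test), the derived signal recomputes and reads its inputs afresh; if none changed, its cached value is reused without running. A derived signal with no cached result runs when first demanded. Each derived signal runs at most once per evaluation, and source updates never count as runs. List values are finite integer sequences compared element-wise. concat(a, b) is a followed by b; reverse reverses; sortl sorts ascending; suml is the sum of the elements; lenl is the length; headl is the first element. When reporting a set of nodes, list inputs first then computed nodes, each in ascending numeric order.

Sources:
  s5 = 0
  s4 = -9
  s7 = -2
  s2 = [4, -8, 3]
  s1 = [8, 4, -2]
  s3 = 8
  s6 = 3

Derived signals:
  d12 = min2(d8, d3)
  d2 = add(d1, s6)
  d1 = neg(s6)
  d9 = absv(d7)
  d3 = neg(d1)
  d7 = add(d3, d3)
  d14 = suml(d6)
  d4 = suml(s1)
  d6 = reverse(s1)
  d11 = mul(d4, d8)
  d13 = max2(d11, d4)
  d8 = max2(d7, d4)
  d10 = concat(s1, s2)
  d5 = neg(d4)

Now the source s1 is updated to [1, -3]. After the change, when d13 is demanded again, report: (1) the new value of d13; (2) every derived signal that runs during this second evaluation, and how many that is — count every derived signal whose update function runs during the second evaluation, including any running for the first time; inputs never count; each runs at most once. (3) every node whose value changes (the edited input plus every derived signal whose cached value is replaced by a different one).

New value of d13: -2.
Derived signals that run: d4, d8, d11, d13 — 4 in total.
Values that change: s1, d4, d8, d11, d13.

First evaluation (everything demanded from the output):
  d1 = neg(3) = -3
  d3 = neg(-3) = 3
  d4 = suml([8, 4, -2]) = 10
  d7 = add(3, 3) = 6
  d8 = max2(6, 10) = 10
  d11 = mul(10, 10) = 100
  d13 = max2(100, 10) = 100

Propagation after the edit:
  d4: runs — s1 [8, 4, -2]->[1, -3]; result -2.
  d8: runs — d4 10->-2; result 6.
  d11: runs — d4 10->-2; d8 10->6; result -12.
  d13: runs — d11 100->-12; d4 10->-2; result -2.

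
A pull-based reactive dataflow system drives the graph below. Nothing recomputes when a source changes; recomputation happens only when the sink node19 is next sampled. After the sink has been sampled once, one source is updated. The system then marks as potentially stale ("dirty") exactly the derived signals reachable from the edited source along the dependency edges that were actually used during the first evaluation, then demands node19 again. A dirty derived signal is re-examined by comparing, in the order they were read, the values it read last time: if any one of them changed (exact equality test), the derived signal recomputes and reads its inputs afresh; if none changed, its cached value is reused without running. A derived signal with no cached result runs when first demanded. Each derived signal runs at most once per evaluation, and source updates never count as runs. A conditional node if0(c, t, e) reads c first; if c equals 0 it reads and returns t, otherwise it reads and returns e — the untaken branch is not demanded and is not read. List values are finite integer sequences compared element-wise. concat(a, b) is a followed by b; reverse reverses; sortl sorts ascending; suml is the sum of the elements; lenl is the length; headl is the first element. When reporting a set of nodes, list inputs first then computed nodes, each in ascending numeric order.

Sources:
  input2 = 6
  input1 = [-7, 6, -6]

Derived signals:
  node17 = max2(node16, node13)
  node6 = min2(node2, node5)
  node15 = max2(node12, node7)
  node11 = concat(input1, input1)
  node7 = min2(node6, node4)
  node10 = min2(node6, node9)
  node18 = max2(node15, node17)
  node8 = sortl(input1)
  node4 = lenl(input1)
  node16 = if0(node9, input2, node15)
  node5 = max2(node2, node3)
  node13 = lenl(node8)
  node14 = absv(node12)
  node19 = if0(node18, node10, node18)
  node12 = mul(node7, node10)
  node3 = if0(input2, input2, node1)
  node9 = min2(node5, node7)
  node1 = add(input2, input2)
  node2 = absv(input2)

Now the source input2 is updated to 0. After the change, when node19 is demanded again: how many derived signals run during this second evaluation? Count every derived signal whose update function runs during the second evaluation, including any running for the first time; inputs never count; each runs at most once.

Derived signals that run: node2, node3, node5, node6, node7, node9, node10, node12, node15, node16, node17, node18, node19 — 13 in total.
Key observation: a condition flipped, so demand moved to the other branch — node1 is never re-examined.

First evaluation (everything demanded from the output):
  node1 = add(6, 6) = 12
  node2 = absv(6) = 6
  node3 = if0(input2=6 -> else branch node1) = 12
  node4 = lenl([-7, 6, -6]) = 3
  node5 = max2(6, 12) = 12
  node6 = min2(6, 12) = 6
  node7 = min2(6, 3) = 3
  node8 = sortl([-7, 6, -6]) = [-7, -6, 6]
  node9 = min2(12, 3) = 3
  node10 = min2(6, 3) = 3
  node12 = mul(3, 3) = 9
  node13 = lenl([-7, -6, 6]) = 3
  node15 = max2(9, 3) = 9
  node16 = if0(node9=3 -> else branch node15) = 9
  node17 = max2(9, 3) = 9
  node18 = max2(9, 9) = 9
  node19 = if0(node18=9 -> else branch node18) = 9

Propagation after the edit:
  node1: marked dirty but never re-examined — demand shifted away from it.
  node2: runs — input2 6->0; result 0.
  node3: runs — input2 6->0; result 0.
  node5: runs — node2 6->0; node3 12->0; result 0.
  node6: runs — node2 6->0; node5 12->0; result 0.
  node7: runs — node6 6->0; result 0.
  node9: runs — node5 12->0; node7 3->0; result 0.
  node10: runs — node6 6->0; node9 3->0; result 0.
  node12: runs — node7 3->0; node10 3->0; result 0.
  node15: runs — node12 9->0; node7 3->0; result 0.
  node16: runs — node9 3->0; node15 9->0; result 0.
  node17: runs — node16 9->0; result 3.
  node18: runs — node15 9->0; node17 9->3; result 3.
  node19: runs — node18 9->3; node18 9->3; result 3.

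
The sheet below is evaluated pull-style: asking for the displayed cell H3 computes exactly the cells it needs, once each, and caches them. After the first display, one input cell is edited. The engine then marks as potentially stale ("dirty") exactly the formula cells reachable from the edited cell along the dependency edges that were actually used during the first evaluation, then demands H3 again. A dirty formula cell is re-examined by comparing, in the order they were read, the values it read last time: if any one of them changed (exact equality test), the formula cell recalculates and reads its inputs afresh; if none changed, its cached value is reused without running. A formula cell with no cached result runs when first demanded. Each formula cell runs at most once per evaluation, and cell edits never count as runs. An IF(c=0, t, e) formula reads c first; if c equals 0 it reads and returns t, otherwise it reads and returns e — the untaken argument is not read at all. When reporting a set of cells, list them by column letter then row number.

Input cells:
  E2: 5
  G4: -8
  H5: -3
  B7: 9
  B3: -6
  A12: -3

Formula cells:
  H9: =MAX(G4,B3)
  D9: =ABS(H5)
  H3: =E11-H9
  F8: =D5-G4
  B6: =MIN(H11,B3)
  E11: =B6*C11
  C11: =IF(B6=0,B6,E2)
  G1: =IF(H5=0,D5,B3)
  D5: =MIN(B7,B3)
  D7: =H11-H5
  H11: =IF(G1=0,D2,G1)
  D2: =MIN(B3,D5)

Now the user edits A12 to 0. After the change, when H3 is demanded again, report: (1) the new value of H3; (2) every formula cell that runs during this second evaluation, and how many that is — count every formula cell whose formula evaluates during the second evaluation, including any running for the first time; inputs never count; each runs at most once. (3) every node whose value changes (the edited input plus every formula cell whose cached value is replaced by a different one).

Demanding H3 again yields -24.
0 formula cells run: none.
The nodes whose values change: A12.
Note the shortcut — nothing in the graph depends on A12 at all, so no recomputation happens.

First demand of the output computes:
  G1 = IF(H5=0: H5=-3 -> else branch B3) = -6
  H9 = MAX(-8, -6) = -6
  H11 = IF(G1=0: G1=-6 -> else branch G1) = -6
  B6 = MIN(-6, -6) = -6
  C11 = IF(B6=0: B6=-6 -> else branch E2) = 5
  E11 = -6 * 5 = -30
  H3 = -30 - -6 = -24

After the edit, cleaning proceeds:
  no node depends on A12 at all; the second demand re-runs nothing.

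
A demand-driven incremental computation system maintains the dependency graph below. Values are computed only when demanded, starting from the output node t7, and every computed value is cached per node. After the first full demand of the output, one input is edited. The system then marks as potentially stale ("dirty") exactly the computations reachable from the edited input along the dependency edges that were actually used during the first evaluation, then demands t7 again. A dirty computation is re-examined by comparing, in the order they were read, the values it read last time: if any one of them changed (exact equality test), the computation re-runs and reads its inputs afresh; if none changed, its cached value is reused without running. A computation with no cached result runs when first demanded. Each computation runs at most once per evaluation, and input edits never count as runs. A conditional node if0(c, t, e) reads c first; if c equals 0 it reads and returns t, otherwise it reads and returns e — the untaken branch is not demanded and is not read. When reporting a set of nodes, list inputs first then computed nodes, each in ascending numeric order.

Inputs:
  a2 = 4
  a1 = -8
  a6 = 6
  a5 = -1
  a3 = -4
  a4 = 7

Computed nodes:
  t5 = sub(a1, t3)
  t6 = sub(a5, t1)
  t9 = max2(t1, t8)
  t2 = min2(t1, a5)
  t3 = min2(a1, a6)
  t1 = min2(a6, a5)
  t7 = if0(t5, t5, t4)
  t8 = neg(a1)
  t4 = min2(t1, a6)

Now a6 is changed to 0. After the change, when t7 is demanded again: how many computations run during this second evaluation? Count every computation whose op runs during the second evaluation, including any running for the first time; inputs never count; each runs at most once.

First evaluation (everything demanded from the output):
  t3 = min2(-8, 6) = -8
  t5 = sub(-8, -8) = 0
  t7 = if0(t5=0 -> then branch t5) = 0

Propagation after the edit:
  t3: runs — a6 6->0; result -8 (same value as before).
  t5: checked — values it read are unchanged (a1 unchanged, t3 unchanged); reused cached 0 without running.
  t7: checked — values it read are unchanged (t5 unchanged, t5 unchanged); reused cached 0 without running.

Key observation: the change is absorbed at t3 — it re-runs but produces the same value, and the output's value is unchanged.

Computations that run: t3 — 1 in total.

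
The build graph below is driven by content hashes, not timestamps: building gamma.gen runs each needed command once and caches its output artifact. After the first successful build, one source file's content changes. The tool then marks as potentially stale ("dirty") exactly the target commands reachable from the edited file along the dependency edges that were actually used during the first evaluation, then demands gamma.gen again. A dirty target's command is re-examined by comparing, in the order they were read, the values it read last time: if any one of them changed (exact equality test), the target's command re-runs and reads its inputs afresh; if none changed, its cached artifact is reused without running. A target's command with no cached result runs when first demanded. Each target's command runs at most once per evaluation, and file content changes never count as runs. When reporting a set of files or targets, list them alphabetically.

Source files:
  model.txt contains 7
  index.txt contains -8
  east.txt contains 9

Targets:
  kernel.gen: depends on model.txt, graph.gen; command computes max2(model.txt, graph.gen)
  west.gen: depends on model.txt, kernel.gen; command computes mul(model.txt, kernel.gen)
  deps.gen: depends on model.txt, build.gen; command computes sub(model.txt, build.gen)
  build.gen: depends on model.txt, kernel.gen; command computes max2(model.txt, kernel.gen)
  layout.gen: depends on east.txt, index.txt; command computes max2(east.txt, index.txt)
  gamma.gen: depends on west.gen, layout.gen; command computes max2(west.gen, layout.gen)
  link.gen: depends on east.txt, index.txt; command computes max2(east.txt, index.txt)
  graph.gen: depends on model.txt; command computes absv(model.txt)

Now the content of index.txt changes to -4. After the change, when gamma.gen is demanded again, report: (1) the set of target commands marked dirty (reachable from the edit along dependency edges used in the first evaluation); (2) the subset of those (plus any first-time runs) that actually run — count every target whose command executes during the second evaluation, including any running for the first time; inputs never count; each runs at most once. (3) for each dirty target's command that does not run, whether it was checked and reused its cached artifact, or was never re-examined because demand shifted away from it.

Dirty set: gamma.gen, layout.gen.
Run set: layout.gen (1 run).
Re-examined without running (cache reused): gamma.gen.
The important point: layout.gen recomputes to an identical value, and the output ends up unchanged.

Initial pass — values computed on the first demand:
  graph.gen = absv(7) = 7
  kernel.gen = max2(7, 7) = 7
  layout.gen = max2(9, -8) = 9
  west.gen = mul(7, 7) = 49
  gamma.gen = max2(49, 9) = 49

Second demand — change propagation:
  layout.gen: re-runs because index.txt -8->-4; new result 9 (unchanged).
  gamma.gen: re-examined; everything it read last time is the same (west.gen unchanged, layout.gen unchanged) — cache 49 kept, no run.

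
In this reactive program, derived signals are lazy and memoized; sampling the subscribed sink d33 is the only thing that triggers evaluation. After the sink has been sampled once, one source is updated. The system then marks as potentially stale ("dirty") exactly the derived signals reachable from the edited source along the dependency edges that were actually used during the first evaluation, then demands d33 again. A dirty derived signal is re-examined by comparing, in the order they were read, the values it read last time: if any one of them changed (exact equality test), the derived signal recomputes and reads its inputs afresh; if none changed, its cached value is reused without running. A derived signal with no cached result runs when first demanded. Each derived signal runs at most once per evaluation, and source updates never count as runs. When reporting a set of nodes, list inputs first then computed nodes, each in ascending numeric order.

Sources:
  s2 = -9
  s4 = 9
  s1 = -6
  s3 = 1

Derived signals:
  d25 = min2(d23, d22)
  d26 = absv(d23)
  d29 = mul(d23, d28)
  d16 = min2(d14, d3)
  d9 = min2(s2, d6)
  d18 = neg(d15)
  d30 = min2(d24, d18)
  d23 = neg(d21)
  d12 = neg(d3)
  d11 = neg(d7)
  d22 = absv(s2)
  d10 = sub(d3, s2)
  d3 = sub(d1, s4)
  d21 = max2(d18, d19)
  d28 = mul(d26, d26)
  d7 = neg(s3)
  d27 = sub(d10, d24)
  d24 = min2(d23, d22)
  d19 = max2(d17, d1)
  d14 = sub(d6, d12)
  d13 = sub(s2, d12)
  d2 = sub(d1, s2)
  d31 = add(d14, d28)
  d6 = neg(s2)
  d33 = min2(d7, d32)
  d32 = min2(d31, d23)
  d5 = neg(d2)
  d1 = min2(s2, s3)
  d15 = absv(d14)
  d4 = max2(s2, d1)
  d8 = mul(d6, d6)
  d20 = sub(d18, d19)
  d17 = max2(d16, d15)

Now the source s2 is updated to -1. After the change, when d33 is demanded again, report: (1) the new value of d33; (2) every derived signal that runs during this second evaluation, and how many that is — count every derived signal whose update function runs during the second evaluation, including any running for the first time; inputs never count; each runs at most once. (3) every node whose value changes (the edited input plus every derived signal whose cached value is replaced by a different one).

Demanding d33 again yields -9.
8 derived signals run: d1, d3, d6, d12, d14, d16, d17, d19.
The nodes whose values change: s2, d1, d3, d6, d12, d16.
Note where the cutoff bites: d15 is checked, finds nothing changed, and keeps its cache.

First demand of the output computes:
  d1 = min2(-9, 1) = -9
  d3 = sub(-9, 9) = -18
  d6 = neg(-9) = 9
  d7 = neg(1) = -1
  d12 = neg(-18) = 18
  d14 = sub(9, 18) = -9
  d15 = absv(-9) = 9
  d16 = min2(-9, -18) = -18
  d17 = max2(-18, 9) = 9
  d18 = neg(9) = -9
  d19 = max2(9, -9) = 9
  d21 = max2(-9, 9) = 9
  d23 = neg(9) = -9
  d26 = absv(-9) = 9
  d28 = mul(9, 9) = 81
  d31 = add(-9, 81) = 72
  d32 = min2(72, -9) = -9
  d33 = min2(-1, -9) = -9

After the edit, cleaning proceeds:
  d1: a read changed (s2 -9->-1) — executes, giving -1.
  d3: a read changed (d1 -9->-1) — executes, giving -10.
  d6: a read changed (s2 -9->-1) — executes, giving 1.
  d12: a read changed (d3 -18->-10) — executes, giving 10.
  d14: a read changed (d6 9->1; d12 18->10) — executes, giving -9 — identical to its old value.
  d15: dirty, but its reads are unchanged (d14 unchanged); cached 9 stands.
  d16: a read changed (d3 -18->-10) — executes, giving -10.
  d17: a read changed (d16 -18->-10) — executes, giving 9 — identical to its old value.
  d18: dirty, but its reads are unchanged (d15 unchanged); cached -9 stands.
  d19: a read changed (d1 -9->-1) — executes, giving 9 — identical to its old value.
  d21: dirty, but its reads are unchanged (d18 unchanged, d19 unchanged); cached 9 stands.
  d23: dirty, but its reads are unchanged (d21 unchanged); cached -9 stands.
  d26: dirty, but its reads are unchanged (d23 unchanged); cached 9 stands.
  d28: dirty, but its reads are unchanged (d26 unchanged, d26 unchanged); cached 81 stands.
  d31: dirty, but its reads are unchanged (d14 unchanged, d28 unchanged); cached 72 stands.
  d32: dirty, but its reads are unchanged (d31 unchanged, d23 unchanged); cached -9 stands.
  d33: dirty, but its reads are unchanged (d7 unchanged, d32 unchanged); cached -9 stands.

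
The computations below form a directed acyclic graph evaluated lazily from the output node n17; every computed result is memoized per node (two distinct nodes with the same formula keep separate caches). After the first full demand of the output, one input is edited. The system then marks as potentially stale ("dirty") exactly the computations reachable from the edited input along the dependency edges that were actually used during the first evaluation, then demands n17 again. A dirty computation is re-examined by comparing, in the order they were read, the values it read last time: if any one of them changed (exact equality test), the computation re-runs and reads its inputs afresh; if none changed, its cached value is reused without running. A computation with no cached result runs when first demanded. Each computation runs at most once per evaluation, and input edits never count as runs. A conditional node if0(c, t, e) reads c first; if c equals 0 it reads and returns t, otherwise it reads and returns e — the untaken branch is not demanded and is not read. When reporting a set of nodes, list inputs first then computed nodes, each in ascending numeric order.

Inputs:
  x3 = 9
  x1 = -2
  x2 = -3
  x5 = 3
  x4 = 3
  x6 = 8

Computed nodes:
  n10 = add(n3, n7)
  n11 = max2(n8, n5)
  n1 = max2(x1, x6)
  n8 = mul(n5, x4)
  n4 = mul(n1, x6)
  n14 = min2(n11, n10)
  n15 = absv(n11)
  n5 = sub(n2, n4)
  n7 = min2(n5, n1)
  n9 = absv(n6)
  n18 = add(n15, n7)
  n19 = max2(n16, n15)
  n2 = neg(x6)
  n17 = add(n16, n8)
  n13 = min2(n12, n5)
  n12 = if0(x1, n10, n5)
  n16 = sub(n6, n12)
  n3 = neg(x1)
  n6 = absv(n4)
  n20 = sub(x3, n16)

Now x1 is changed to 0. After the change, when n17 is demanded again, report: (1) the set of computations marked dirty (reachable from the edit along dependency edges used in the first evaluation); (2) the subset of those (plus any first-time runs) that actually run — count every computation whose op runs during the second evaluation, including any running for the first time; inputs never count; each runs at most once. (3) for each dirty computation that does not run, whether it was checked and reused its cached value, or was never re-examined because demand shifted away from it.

The edit dirties: n1, n4, n5, n6, n8, n12, n16, n17.
5 computations run: n1, n3, n7, n10, n12.
Cache hits after checking: n4, n5, n6, n8, n16, n17.
Note the branch switch — n3, n7, n10 had no cache and run now for the first time.

First demand of the output computes:
  n1 = max2(-2, 8) = 8
  n2 = neg(8) = -8
  n4 = mul(8, 8) = 64
  n5 = sub(-8, 64) = -72
  n6 = absv(64) = 64
  n8 = mul(-72, 3) = -216
  n12 = if0(x1=-2 -> else branch n5) = -72
  n16 = sub(64, -72) = 136
  n17 = add(136, -216) = -80

After the edit, cleaning proceeds:
  n1: a read changed (x1 -2->0) — executes, giving 8 — identical to its old value.
  n3: had never run; runs now, result 0.
  n4: dirty, but its reads are unchanged (n1 unchanged, x6 unchanged); cached 64 stands.
  n5: dirty, but its reads are unchanged (n2 unchanged, n4 unchanged); cached -72 stands.
  n6: dirty, but its reads are unchanged (n4 unchanged); cached 64 stands.
  n7: had never run; runs now, result -72.
  n8: dirty, but its reads are unchanged (n5 unchanged, x4 unchanged); cached -216 stands.
  n10: had never run; runs now, result -72.
  n12: a read changed (x1 -2->0) — executes, giving -72 — identical to its old value.
  n16: dirty, but its reads are unchanged (n6 unchanged, n12 unchanged); cached 136 stands.
  n17: dirty, but its reads are unchanged (n16 unchanged, n8 unchanged); cached -80 stands.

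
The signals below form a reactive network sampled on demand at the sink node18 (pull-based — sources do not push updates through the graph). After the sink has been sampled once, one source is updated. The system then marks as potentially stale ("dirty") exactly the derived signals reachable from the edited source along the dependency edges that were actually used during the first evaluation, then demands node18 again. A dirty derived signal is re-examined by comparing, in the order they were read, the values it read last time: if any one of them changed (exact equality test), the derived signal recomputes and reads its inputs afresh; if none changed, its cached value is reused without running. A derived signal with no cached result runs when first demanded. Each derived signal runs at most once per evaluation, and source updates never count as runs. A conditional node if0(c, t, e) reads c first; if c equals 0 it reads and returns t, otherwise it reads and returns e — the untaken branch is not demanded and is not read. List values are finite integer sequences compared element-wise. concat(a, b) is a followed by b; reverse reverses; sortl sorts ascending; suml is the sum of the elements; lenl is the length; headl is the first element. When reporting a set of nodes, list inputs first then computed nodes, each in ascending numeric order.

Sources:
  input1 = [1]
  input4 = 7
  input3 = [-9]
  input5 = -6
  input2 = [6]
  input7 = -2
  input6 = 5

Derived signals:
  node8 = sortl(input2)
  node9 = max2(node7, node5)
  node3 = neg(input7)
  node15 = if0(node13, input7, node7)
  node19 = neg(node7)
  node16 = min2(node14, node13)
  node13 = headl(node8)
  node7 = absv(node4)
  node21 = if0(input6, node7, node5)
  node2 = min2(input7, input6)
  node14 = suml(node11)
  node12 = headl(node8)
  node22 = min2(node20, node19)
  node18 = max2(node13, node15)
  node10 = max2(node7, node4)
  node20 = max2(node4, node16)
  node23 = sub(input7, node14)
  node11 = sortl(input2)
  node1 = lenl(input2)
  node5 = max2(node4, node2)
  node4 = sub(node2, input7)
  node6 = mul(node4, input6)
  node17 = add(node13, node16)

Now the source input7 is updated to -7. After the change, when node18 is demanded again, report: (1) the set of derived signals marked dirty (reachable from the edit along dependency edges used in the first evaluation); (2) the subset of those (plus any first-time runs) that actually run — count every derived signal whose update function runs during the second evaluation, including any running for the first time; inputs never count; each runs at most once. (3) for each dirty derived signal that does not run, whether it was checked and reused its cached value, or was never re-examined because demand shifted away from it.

Dirty set: node2, node4, node7, node15, node18.
Run set: node2, node4 (2 run).
Re-examined without running (cache reused): node7, node15, node18.
The important point: node4 recomputes to an identical value, and the output ends up unchanged.

Initial pass — values computed on the first demand:
  node2 = min2(-2, 5) = -2
  node4 = sub(-2, -2) = 0
  node7 = absv(0) = 0
  node8 = sortl([6]) = [6]
  node13 = headl([6]) = 6
  node15 = if0(node13=6 -> else branch node7) = 0
  node18 = max2(6, 0) = 6

Second demand — change propagation:
  node2: re-runs because input7 -2->-7; new result -7.
  node4: re-runs because node2 -2->-7; input7 -2->-7; new result 0 (unchanged).
  node7: re-examined; everything it read last time is the same (node4 unchanged) — cache 0 kept, no run.
  node15: re-examined; everything it read last time is the same (node13 unchanged, node7 unchanged) — cache 0 kept, no run.
  node18: re-examined; everything it read last time is the same (node13 unchanged, node15 unchanged) — cache 6 kept, no run.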